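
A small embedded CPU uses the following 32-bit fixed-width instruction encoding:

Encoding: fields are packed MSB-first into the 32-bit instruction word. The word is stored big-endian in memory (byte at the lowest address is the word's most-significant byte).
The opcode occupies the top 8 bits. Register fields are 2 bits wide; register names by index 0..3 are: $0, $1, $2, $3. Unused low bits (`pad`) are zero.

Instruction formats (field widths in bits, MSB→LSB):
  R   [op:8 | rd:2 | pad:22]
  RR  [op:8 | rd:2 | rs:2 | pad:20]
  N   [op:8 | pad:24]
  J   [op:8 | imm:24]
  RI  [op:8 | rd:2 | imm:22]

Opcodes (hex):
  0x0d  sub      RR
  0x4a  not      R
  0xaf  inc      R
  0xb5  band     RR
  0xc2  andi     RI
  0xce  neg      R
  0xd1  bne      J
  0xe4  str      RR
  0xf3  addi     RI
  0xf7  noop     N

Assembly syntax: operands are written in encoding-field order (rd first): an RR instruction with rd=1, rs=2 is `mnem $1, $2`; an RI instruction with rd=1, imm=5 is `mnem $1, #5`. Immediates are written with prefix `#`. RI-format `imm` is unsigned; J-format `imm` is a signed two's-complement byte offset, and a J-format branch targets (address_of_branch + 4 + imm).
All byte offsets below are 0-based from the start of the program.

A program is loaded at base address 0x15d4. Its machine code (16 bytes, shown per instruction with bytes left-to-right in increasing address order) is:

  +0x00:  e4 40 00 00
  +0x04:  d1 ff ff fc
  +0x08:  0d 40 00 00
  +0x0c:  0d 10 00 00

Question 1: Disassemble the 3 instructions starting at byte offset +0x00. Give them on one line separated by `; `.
str $1, $0; bne #-4; sub $1, $0

off 0x00: read e4 40 00 00 as big → 0xe4400000
  opcode bits[31:24]=0xe4: str/RR
  rd@[23:22]=0x1 ⇒ $1
  rs@[21:20]=0x0 ⇒ $0
off 0x04: read d1 ff ff fc as big → 0xd1fffffc
  opcode bits[31:24]=0xd1: bne/J
  imm@[23:0]=0xfffffc (s24→-4) ⇒ #-4
off 0x08: read 0d 40 00 00 as big → 0x0d400000
  opcode bits[31:24]=0xd: sub/RR
  rd@[23:22]=0x1 ⇒ $1
  rs@[21:20]=0x0 ⇒ $0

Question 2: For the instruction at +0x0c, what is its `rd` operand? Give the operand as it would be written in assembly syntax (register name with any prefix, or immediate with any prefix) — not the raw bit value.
$0

+0x0c: 0d 10 00 00 ⇒ word 0x0d100000 (big)
  opcode bits[31:24]=0xd: sub/RR
  rd@[23:22]=0x0 ⇒ $0
  rs@[21:20]=0x1 ⇒ $1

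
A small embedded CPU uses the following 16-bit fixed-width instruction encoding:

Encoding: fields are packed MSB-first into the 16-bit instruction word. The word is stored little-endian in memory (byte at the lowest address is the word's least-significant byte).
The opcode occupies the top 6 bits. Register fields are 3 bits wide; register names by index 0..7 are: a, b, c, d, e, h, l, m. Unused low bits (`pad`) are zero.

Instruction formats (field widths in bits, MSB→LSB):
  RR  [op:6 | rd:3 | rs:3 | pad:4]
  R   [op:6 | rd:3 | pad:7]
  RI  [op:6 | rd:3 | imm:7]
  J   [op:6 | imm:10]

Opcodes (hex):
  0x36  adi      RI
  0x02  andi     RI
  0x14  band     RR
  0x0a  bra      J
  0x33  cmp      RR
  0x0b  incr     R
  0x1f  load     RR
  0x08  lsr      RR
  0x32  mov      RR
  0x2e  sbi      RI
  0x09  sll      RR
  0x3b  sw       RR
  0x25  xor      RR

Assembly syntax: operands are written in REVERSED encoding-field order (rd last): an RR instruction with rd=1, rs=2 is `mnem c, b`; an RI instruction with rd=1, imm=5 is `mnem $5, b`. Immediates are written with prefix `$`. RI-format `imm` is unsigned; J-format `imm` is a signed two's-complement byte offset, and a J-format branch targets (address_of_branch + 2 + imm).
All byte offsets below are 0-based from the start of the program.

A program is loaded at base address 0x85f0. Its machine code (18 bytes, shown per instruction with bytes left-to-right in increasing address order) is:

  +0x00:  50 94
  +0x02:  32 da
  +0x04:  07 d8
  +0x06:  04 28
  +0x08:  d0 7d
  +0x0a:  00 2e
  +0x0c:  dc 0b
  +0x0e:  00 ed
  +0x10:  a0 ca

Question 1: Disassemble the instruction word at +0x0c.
off 0x0c: read dc 0b as little → 0x0bdc
  op=0x0bdc>>10=0x2 ⇒ andi (RI)
  rd: (w>>7)&0x7=0x7 → m
  imm: (w>>0)&0x7f=0x5c → $92

andi $92, m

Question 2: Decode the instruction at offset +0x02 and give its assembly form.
adi $50, e

[02] 32 da → 0xda32
  top 6b → 0x36 → adi [RI]
  rd: (w>>7)&0x7=0x4 → e
  imm: (w>>0)&0x7f=0x32 → $50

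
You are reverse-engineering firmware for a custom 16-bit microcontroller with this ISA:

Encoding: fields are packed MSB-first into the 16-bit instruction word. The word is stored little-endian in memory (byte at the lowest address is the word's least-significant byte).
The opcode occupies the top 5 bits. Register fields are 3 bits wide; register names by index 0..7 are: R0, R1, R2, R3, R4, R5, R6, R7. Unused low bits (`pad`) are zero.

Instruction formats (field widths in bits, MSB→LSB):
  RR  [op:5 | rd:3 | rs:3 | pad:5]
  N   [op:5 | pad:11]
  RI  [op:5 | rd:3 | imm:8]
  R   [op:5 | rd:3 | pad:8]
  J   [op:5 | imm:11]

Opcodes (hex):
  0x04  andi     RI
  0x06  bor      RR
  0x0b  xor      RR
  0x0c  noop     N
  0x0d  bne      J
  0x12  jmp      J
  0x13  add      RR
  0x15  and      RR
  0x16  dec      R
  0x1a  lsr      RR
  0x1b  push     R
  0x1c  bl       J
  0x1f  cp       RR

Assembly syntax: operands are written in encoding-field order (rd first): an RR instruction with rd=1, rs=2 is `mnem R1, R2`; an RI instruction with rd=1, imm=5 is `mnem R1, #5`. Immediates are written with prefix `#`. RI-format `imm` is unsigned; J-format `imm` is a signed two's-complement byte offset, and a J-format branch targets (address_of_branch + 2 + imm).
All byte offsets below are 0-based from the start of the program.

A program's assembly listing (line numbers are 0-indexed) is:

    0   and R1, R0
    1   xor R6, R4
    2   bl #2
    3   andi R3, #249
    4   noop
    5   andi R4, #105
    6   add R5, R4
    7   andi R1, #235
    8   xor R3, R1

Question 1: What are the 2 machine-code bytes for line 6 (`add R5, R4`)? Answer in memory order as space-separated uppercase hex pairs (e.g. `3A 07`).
6. add fields op=0x13:5|rd=5:3|rs=4:3|pad=0:5 → word 9d80h → 80 9d

80 9D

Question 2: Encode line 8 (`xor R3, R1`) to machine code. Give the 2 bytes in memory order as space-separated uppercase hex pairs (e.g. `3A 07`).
20 5B

L8: xor op=0xb:5|rd=3:3|rs=1:3|pad=0:5 ⇒ 0x5b20 ⇒ little 20 5b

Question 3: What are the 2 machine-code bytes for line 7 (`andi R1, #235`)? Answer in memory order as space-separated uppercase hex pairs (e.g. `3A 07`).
L7: andi op=0x4:5|rd=1:3|imm=235:8 ⇒ 0x21eb ⇒ little eb 21

EB 21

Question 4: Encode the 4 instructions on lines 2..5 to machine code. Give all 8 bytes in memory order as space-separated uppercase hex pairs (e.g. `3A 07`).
L2: bl op=0x1c:5|imm=2:11 ⇒ 0xe002 ⇒ little 02 e0
L3: andi op=0x4:5|rd=3:3|imm=249:8 ⇒ 0x23f9 ⇒ little f9 23
L4: noop op=0xc:5|pad=0:11 ⇒ 0x6000 ⇒ little 00 60
L5: andi op=0x4:5|rd=4:3|imm=105:8 ⇒ 0x2469 ⇒ little 69 24

02 E0 F9 23 00 60 69 24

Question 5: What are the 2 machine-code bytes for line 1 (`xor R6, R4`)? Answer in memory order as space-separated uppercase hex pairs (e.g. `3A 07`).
line 1 (xor): pack op=0xb:5|rd=6:3|rs=4:3|pad=0:5 = 0x5e80; little→ 80 5e

80 5E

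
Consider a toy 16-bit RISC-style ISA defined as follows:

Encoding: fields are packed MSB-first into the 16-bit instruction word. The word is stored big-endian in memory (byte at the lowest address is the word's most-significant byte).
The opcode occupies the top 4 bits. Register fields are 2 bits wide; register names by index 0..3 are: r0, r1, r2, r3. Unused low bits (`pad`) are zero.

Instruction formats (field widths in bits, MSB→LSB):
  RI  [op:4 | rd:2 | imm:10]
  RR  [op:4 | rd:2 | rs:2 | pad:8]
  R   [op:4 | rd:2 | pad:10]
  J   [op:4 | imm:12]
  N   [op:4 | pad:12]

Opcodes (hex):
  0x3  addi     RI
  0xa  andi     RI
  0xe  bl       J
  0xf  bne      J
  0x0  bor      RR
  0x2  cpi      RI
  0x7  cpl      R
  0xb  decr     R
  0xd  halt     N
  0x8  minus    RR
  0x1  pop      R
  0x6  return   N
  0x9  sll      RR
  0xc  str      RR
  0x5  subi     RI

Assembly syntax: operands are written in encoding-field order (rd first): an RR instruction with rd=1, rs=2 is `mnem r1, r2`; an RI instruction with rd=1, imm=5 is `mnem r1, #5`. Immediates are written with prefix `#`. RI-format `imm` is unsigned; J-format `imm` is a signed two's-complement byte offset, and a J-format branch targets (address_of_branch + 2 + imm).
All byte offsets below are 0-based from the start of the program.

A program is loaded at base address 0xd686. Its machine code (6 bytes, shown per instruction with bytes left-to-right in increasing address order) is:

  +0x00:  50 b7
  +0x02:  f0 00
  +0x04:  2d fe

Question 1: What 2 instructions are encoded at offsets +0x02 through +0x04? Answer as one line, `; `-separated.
off 0x02: read f0 00 as big → 0xf000
  top 4b → 0xf → bne [J]
  [11:0] imm=0 = #0
off 0x04: read 2d fe as big → 0x2dfe
  top 4b → 0x2 → cpi [RI]
  [11:10] rd=3 = r3
  [9:0] imm=510 = #510

bne #0; cpi r3, #510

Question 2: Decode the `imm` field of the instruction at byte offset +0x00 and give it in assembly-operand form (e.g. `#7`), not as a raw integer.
off 0x00: read 50 b7 as big → 0x50b7
  top 4b → 0x5 → subi [RI]
  rd@[11:10]=0x0 ⇒ r0
  imm@[9:0]=0xb7 ⇒ #183

#183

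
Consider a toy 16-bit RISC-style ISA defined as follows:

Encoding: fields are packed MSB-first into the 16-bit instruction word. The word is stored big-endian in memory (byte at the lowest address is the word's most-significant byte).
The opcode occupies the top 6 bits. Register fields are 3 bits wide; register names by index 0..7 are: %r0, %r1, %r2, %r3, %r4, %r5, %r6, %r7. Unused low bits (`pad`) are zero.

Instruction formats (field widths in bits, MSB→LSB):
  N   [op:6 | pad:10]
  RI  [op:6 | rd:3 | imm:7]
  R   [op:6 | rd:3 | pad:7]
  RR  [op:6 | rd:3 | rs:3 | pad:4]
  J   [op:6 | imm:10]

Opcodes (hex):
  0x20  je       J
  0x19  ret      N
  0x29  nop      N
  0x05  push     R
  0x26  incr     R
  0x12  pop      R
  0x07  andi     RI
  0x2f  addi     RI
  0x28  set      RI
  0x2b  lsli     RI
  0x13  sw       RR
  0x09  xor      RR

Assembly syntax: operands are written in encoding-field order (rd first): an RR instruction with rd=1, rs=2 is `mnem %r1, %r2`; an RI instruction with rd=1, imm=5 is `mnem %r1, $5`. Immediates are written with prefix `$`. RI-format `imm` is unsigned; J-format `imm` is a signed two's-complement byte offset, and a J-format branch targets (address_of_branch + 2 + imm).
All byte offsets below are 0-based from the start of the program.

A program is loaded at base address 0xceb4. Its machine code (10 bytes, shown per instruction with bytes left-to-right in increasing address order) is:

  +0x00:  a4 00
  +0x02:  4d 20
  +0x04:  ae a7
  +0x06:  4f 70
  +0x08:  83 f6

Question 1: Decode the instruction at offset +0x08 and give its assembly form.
[08] 83 f6 → 0x83f6
  op=0x83f6>>10=0x20 ⇒ je (J)
  imm: (w>>0)&0x3ff=0x3f6 (s10→-10) → $-10

je $-10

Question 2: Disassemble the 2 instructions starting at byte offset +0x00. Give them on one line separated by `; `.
@+00  big-endian(a4 00) = 0xa400
  op=0xa400>>10=0x29 ⇒ nop (N)
@+02  big-endian(4d 20) = 0x4d20
  op=0x4d20>>10=0x13 ⇒ sw (RR)
  rd@[9:7]=0x2 ⇒ %r2
  rs@[6:4]=0x2 ⇒ %r2

nop; sw %r2, %r2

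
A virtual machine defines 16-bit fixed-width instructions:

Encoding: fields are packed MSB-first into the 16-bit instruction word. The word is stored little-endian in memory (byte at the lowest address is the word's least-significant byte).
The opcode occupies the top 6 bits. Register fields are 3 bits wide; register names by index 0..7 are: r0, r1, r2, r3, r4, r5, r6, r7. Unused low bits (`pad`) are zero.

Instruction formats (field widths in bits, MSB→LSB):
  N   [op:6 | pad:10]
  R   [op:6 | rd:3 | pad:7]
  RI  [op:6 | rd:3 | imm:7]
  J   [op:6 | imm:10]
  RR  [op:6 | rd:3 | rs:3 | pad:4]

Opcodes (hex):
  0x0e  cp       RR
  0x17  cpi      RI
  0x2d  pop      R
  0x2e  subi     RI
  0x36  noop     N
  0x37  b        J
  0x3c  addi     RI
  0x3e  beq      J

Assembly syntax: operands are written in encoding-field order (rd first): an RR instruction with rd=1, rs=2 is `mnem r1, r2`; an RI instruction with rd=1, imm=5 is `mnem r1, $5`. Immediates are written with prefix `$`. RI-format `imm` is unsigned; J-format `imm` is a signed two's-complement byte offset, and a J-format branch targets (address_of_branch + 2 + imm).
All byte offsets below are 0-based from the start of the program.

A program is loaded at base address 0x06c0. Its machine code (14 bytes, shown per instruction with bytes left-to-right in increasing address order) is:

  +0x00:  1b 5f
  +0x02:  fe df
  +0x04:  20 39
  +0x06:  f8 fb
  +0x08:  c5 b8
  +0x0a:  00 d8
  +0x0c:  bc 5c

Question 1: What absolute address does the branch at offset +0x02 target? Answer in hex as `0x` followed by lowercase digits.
@+02  little-endian(fe df) = 0xdffe
  op=0xdffe>>10=0x37 ⇒ b (J)
  imm: (w>>0)&0x3ff=0x3fe (s10→-2) → $-2
  target = base 0x06c0 + off 0x02 + 2 + imm -2 = 0x06c2

0x06c2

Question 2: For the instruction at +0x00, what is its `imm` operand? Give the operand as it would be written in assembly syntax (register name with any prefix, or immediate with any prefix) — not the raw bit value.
off 0x00: read 1b 5f as little → 0x5f1b
  top 6b → 0x17 → cpi [RI]
  rd: (w>>7)&0x7=0x6 → r6
  imm: (w>>0)&0x7f=0x1b → $27

$27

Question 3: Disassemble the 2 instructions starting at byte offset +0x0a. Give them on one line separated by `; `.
off 0x0a: read 00 d8 as little → 0xd800
  op=0xd800>>10=0x36 ⇒ noop (N)
off 0x0c: read bc 5c as little → 0x5cbc
  op=0x5cbc>>10=0x17 ⇒ cpi (RI)
  rd@[9:7]=0x1 ⇒ r1
  imm@[6:0]=0x3c ⇒ $60

noop; cpi r1, $60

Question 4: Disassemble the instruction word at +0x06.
+0x06: f8 fb ⇒ word 0xfbf8 (little)
  top 6b → 0x3e → beq [J]
  imm@[9:0]=0x3f8 (s10→-8) ⇒ $-8

beq $-8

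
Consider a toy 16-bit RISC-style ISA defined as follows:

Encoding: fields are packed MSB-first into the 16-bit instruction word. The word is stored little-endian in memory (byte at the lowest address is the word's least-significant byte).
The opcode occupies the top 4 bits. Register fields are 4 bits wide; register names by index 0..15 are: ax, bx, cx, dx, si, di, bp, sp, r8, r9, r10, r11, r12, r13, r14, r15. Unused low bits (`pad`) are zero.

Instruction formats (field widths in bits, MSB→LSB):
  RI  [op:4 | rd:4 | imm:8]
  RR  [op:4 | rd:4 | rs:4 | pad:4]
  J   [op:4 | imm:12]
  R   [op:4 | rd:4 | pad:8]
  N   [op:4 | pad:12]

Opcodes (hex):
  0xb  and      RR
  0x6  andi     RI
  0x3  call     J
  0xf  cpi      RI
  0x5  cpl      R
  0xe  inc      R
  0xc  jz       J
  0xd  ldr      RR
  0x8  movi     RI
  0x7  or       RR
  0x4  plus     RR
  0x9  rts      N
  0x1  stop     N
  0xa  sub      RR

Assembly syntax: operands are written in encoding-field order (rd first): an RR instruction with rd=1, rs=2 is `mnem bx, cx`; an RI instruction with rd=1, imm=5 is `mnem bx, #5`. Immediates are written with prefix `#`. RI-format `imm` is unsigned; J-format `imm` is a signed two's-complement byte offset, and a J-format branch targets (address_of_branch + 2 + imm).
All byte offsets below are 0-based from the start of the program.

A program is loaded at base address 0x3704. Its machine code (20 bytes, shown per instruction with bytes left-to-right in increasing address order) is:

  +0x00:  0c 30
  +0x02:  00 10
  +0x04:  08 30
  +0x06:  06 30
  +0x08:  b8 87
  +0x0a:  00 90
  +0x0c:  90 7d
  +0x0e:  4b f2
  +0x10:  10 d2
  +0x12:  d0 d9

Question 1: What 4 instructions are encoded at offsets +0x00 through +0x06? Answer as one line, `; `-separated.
@+00  little-endian(0c 30) = 0x300c
  top 4b → 0x3 → call [J]
  [11:0] imm=12 = #12
@+02  little-endian(00 10) = 0x1000
  top 4b → 0x1 → stop [N]
@+04  little-endian(08 30) = 0x3008
  top 4b → 0x3 → call [J]
  [11:0] imm=8 = #8
@+06  little-endian(06 30) = 0x3006
  top 4b → 0x3 → call [J]
  [11:0] imm=6 = #6

call #12; stop; call #8; call #6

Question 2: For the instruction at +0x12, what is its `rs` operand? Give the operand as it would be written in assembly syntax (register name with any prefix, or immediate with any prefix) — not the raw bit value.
r13

@+12  little-endian(d0 d9) = 0xd9d0
  op=0xd9d0>>12=0xd ⇒ ldr (RR)
  rd: (w>>8)&0xf=0x9 → r9
  rs: (w>>4)&0xf=0xd → r13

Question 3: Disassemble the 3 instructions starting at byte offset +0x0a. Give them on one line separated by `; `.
rts; or r13, r9; cpi cx, #75

+0x0a: 00 90 ⇒ word 0x9000 (little)
  top 4b → 0x9 → rts [N]
+0x0c: 90 7d ⇒ word 0x7d90 (little)
  top 4b → 0x7 → or [RR]
  [11:8] rd=13 = r13
  [7:4] rs=9 = r9
+0x0e: 4b f2 ⇒ word 0xf24b (little)
  top 4b → 0xf → cpi [RI]
  [11:8] rd=2 = cx
  [7:0] imm=75 = #75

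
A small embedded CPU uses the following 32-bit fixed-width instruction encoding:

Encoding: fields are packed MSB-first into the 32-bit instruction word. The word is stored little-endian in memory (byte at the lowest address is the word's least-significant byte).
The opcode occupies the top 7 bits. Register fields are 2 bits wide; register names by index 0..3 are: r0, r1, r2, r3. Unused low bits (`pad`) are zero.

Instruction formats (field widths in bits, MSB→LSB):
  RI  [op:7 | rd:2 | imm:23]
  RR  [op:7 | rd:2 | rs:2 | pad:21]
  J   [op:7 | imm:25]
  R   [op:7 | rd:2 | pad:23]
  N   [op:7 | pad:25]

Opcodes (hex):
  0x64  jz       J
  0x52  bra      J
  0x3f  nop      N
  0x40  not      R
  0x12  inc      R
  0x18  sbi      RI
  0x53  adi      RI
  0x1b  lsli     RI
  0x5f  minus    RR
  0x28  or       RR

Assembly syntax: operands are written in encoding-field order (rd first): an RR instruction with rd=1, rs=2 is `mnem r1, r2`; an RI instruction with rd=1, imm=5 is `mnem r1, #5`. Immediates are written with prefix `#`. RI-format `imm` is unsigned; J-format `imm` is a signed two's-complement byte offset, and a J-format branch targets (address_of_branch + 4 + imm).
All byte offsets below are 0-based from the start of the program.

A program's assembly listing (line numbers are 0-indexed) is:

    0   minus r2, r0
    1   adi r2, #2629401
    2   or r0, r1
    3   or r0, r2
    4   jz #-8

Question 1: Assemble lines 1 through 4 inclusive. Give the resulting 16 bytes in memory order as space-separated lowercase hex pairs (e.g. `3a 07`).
line 1 (adi): pack op=0x53:7|rd=2:2|imm=2629401:23 = 0xa7281f19; little→ 19 1f 28 a7
line 2 (or): pack op=0x28:7|rd=0:2|rs=1:2|pad=0:21 = 0x50200000; little→ 00 00 20 50
line 3 (or): pack op=0x28:7|rd=0:2|rs=2:2|pad=0:21 = 0x50400000; little→ 00 00 40 50
line 4 (jz): pack op=0x64:7|imm=-8:25 = 0xc9fffff8; little→ f8 ff ff c9

19 1f 28 a7 00 00 20 50 00 00 40 50 f8 ff ff c9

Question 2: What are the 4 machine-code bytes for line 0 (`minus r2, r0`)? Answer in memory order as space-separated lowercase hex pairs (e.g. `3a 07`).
00 00 00 bf

0. minus fields op=0x5f:7|rd=2:2|rs=0:2|pad=0:21 → word bf000000h → 00 00 00 bf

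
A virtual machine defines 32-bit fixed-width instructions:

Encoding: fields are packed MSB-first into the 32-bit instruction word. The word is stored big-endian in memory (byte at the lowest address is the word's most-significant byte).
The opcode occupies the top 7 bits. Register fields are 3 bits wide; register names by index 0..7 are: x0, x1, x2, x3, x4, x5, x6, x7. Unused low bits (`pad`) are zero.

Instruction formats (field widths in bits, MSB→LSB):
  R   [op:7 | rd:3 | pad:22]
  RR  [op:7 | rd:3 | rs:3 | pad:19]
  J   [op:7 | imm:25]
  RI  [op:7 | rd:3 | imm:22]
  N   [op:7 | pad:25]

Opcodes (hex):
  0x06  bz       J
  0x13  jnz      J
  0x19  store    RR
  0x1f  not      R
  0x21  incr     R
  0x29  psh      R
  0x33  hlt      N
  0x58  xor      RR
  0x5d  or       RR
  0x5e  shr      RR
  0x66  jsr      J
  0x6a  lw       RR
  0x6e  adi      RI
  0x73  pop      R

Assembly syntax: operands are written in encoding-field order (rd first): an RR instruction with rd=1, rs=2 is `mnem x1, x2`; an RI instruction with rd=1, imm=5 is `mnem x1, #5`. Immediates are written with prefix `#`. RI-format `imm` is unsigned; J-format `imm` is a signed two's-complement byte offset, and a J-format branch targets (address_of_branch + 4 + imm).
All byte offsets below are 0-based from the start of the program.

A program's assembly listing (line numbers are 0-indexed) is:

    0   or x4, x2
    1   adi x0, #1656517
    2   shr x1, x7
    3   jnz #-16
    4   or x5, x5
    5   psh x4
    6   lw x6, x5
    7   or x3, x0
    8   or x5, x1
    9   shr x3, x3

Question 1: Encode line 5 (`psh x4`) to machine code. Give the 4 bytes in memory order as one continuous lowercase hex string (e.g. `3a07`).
53000000

5. psh fields op=0x29:7|rd=4:3|pad=0:22 → word 53000000h → 53 00 00 00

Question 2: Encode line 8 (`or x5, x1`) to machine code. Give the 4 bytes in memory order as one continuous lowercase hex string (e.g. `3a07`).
bb480000

L8: or op=0x5d:7|rd=5:3|rs=1:3|pad=0:19 ⇒ 0xbb480000 ⇒ big bb 48 00 00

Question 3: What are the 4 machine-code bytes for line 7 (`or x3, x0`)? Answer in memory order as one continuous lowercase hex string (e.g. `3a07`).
line 7 (or): pack op=0x5d:7|rd=3:3|rs=0:3|pad=0:19 = 0xbac00000; big→ ba c0 00 00

bac00000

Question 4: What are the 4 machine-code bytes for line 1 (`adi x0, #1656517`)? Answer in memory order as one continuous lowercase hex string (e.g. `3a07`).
1. adi fields op=0x6e:7|rd=0:3|imm=1656517:22 → word dc1946c5h → dc 19 46 c5

dc1946c5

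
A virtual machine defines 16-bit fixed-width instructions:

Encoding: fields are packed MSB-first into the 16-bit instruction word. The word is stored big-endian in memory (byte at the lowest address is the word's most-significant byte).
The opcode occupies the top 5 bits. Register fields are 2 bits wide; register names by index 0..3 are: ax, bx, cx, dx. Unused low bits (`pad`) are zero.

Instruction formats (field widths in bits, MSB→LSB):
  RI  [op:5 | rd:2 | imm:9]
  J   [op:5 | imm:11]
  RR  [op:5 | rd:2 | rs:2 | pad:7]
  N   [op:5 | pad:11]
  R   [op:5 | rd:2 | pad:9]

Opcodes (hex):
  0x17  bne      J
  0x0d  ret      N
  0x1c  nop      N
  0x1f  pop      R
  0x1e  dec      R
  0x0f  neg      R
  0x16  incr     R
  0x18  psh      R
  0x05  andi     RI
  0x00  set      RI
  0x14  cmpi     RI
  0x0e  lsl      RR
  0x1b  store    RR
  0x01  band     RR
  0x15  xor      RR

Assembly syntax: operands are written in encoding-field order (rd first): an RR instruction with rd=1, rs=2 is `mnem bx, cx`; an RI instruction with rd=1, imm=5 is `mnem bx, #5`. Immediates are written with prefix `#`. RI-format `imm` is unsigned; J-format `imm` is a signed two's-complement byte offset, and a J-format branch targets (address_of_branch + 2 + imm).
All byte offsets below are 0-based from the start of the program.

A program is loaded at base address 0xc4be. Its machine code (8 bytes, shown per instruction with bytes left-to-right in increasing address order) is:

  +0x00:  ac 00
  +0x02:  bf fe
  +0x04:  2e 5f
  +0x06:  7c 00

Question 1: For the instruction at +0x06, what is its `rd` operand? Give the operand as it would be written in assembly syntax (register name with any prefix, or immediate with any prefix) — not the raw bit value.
cx

@+06  big-endian(7c 00) = 0x7c00
  top 5b → 0xf → neg [R]
  rd: (w>>9)&0x3=0x2 → cx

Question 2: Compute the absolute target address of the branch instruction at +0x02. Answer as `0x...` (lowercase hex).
[02] bf fe → 0xbffe
  op=0xbffe>>11=0x17 ⇒ bne (J)
  imm: (w>>0)&0x7ff=0x7fe (s11→-2) → #-2
  target = base 0xc4be + off 0x02 + 2 + imm -2 = 0xc4c0

0xc4c0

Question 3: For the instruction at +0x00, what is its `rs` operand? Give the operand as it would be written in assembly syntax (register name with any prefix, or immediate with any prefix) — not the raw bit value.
+0x00: ac 00 ⇒ word 0xac00 (big)
  opcode bits[15:11]=0x15: xor/RR
  rd@[10:9]=0x2 ⇒ cx
  rs@[8:7]=0x0 ⇒ ax

ax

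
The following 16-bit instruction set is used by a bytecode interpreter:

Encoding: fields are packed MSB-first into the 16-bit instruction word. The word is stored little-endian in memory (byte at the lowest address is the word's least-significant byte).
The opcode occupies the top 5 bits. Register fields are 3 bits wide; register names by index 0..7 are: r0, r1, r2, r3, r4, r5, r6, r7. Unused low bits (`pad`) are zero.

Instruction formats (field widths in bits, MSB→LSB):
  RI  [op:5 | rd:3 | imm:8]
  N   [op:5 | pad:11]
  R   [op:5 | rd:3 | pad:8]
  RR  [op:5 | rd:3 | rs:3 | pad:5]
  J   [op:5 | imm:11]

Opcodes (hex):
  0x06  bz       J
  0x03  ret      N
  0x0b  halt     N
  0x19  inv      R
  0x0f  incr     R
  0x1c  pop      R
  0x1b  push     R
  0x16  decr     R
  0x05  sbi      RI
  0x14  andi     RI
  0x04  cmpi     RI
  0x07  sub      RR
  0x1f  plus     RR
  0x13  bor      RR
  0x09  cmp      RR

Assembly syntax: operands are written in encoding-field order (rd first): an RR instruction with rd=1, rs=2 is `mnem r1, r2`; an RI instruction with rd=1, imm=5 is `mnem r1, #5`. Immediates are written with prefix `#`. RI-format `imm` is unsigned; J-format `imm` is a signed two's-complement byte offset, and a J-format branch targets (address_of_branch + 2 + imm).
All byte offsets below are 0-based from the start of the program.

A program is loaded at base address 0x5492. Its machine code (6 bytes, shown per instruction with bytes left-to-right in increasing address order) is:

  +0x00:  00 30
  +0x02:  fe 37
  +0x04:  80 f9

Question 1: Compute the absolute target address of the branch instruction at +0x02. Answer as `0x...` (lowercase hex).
0x5494

[02] fe 37 → 0x37fe
  opcode bits[15:11]=0x6: bz/J
  [10:0] imm=2046 (s11→-2) = #-2
  target = base 0x5492 + off 0x02 + 2 + imm -2 = 0x5494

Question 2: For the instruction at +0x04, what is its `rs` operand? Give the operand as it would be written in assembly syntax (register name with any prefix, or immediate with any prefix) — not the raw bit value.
r4

off 0x04: read 80 f9 as little → 0xf980
  opcode bits[15:11]=0x1f: plus/RR
  rd: (w>>8)&0x7=0x1 → r1
  rs: (w>>5)&0x7=0x4 → r4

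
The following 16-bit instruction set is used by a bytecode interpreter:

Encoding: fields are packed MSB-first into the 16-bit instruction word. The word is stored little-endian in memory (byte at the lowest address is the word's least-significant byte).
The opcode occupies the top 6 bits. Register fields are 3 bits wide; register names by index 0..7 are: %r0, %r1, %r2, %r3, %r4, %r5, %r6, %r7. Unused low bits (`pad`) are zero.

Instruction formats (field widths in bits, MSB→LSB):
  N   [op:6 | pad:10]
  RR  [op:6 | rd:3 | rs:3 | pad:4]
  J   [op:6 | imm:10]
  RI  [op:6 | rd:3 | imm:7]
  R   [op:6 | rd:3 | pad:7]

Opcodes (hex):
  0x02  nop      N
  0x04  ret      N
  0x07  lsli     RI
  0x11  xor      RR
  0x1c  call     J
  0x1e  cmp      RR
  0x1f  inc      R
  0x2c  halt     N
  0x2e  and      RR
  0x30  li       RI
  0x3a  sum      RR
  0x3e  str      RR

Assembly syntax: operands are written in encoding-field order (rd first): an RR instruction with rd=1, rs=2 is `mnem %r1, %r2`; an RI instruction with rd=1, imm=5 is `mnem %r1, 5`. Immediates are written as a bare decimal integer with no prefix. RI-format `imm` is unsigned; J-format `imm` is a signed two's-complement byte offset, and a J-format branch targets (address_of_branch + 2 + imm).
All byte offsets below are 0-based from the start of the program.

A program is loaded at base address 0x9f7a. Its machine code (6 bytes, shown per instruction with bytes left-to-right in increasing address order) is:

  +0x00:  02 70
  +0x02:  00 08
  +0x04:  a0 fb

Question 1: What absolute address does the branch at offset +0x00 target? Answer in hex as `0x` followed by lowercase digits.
+0x00: 02 70 ⇒ word 0x7002 (little)
  op=0x7002>>10=0x1c ⇒ call (J)
  imm: (w>>0)&0x3ff=0x2 → 2
  target = base 0x9f7a + off 0x00 + 2 + imm 2 = 0x9f7e

0x9f7e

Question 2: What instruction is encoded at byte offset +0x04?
[04] a0 fb → 0xfba0
  top 6b → 0x3e → str [RR]
  [9:7] rd=7 = %r7
  [6:4] rs=2 = %r2

str %r7, %r2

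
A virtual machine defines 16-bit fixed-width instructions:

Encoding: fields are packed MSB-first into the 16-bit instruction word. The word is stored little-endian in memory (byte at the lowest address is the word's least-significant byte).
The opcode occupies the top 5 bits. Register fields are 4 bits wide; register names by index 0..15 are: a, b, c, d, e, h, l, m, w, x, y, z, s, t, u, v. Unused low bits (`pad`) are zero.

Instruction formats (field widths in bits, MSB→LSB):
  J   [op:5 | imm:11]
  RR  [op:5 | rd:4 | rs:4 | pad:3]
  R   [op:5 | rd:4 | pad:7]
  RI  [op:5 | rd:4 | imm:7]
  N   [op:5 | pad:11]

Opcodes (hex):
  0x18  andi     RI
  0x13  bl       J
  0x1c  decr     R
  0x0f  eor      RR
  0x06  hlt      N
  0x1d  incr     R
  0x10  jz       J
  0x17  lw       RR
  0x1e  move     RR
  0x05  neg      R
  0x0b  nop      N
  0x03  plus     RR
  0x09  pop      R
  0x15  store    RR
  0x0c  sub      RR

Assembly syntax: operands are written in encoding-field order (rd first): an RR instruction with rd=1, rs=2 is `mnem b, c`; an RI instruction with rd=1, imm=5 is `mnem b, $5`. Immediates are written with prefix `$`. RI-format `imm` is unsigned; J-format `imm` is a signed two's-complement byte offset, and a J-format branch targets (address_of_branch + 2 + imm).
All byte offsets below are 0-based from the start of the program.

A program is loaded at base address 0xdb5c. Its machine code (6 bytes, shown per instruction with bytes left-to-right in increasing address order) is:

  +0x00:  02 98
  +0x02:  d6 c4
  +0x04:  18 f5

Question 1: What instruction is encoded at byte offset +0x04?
+0x04: 18 f5 ⇒ word 0xf518 (little)
  op=0xf518>>11=0x1e ⇒ move (RR)
  rd@[10:7]=0xa ⇒ y
  rs@[6:3]=0x3 ⇒ d

move y, d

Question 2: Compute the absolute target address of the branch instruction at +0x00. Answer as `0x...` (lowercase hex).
off 0x00: read 02 98 as little → 0x9802
  op=0x9802>>11=0x13 ⇒ bl (J)
  [10:0] imm=2 = $2
  target = base 0xdb5c + off 0x00 + 2 + imm 2 = 0xdb60

0xdb60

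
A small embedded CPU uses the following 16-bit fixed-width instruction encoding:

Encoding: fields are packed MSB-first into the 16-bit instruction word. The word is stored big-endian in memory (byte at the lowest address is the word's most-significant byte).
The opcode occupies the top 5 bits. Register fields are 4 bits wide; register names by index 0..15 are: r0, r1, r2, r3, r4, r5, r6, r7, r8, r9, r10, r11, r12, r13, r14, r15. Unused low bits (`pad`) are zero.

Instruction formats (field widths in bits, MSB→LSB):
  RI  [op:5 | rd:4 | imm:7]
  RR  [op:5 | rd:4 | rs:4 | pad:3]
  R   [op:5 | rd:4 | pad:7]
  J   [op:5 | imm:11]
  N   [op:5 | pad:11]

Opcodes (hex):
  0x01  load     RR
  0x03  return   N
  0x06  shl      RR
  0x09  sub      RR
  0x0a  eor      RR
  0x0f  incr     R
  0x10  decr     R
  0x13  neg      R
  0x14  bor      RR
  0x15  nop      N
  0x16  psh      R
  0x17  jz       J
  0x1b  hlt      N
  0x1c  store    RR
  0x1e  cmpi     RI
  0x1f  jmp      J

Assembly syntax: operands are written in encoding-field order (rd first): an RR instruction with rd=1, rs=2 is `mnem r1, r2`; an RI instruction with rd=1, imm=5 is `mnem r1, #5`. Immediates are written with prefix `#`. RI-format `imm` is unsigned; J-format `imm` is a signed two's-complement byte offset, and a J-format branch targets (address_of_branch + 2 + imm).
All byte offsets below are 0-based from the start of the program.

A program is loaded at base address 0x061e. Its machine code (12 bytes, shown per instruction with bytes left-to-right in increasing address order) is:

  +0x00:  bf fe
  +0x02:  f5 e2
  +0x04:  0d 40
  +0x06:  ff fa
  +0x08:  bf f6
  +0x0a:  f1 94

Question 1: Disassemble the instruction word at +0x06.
[06] ff fa → 0xfffa
  opcode bits[15:11]=0x1f: jmp/J
  imm@[10:0]=0x7fa (s11→-6) ⇒ #-6

jmp #-6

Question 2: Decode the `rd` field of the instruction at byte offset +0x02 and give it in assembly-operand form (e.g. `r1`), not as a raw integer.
r11

+0x02: f5 e2 ⇒ word 0xf5e2 (big)
  top 5b → 0x1e → cmpi [RI]
  rd@[10:7]=0xb ⇒ r11
  imm@[6:0]=0x62 ⇒ #98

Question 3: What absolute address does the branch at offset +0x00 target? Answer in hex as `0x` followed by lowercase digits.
0x061e

@+00  big-endian(bf fe) = 0xbffe
  op=0xbffe>>11=0x17 ⇒ jz (J)
  imm: (w>>0)&0x7ff=0x7fe (s11→-2) → #-2
  target = base 0x061e + off 0x00 + 2 + imm -2 = 0x061e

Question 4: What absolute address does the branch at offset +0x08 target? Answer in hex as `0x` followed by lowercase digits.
0x061e

[08] bf f6 → 0xbff6
  top 5b → 0x17 → jz [J]
  [10:0] imm=2038 (s11→-10) = #-10
  target = base 0x061e + off 0x08 + 2 + imm -10 = 0x061e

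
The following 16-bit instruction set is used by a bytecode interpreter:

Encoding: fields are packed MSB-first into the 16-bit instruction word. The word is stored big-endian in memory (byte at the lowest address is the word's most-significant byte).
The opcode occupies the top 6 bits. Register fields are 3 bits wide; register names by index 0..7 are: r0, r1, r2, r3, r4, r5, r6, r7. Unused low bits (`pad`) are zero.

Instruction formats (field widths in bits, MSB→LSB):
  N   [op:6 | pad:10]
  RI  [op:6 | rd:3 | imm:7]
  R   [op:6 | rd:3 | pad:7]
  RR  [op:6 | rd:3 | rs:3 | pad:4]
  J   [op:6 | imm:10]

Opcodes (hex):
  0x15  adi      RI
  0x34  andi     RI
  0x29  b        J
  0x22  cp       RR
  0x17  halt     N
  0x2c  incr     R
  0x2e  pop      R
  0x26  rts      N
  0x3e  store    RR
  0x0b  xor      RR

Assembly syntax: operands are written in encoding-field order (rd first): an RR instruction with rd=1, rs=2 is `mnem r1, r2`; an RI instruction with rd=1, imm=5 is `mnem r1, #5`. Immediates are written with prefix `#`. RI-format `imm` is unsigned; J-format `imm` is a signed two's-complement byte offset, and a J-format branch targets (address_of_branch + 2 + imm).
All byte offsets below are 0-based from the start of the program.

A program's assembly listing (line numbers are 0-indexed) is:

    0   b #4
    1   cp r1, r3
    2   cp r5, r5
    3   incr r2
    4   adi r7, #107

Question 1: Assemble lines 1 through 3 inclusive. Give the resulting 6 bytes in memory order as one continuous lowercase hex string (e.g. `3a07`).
88b08ad0b100

L1: cp op=0x22:6|rd=1:3|rs=3:3|pad=0:4 ⇒ 0x88b0 ⇒ big 88 b0
L2: cp op=0x22:6|rd=5:3|rs=5:3|pad=0:4 ⇒ 0x8ad0 ⇒ big 8a d0
L3: incr op=0x2c:6|rd=2:3|pad=0:7 ⇒ 0xb100 ⇒ big b1 00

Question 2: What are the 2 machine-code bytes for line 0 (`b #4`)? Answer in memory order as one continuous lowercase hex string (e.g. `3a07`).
L0: b op=0x29:6|imm=4:10 ⇒ 0xa404 ⇒ big a4 04

a404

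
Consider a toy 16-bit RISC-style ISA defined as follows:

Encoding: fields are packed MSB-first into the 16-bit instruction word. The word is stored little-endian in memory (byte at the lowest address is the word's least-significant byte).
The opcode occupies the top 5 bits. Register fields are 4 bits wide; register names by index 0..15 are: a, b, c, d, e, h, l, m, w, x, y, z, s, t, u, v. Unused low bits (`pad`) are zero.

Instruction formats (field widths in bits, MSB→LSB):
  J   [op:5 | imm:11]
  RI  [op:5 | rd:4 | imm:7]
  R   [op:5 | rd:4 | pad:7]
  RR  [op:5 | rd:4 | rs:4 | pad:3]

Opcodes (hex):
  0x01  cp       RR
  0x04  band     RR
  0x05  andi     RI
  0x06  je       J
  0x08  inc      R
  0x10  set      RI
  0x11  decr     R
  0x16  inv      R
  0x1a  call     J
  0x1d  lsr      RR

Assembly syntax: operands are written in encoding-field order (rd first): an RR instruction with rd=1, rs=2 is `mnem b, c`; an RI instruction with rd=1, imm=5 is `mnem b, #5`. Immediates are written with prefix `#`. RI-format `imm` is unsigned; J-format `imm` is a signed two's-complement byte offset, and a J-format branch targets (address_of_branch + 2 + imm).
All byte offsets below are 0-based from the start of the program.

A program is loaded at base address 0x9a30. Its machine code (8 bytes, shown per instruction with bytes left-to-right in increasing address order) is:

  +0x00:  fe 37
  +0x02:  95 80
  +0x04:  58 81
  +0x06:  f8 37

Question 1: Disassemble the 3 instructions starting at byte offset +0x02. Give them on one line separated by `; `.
[02] 95 80 → 0x8095
  op=0x8095>>11=0x10 ⇒ set (RI)
  rd: (w>>7)&0xf=0x1 → b
  imm: (w>>0)&0x7f=0x15 → #21
[04] 58 81 → 0x8158
  op=0x8158>>11=0x10 ⇒ set (RI)
  rd: (w>>7)&0xf=0x2 → c
  imm: (w>>0)&0x7f=0x58 → #88
[06] f8 37 → 0x37f8
  op=0x37f8>>11=0x6 ⇒ je (J)
  imm: (w>>0)&0x7ff=0x7f8 (s11→-8) → #-8

set b, #21; set c, #88; je #-8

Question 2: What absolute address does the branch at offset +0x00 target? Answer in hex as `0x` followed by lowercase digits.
@+00  little-endian(fe 37) = 0x37fe
  opcode bits[15:11]=0x6: je/J
  [10:0] imm=2046 (s11→-2) = #-2
  target = base 0x9a30 + off 0x00 + 2 + imm -2 = 0x9a30

0x9a30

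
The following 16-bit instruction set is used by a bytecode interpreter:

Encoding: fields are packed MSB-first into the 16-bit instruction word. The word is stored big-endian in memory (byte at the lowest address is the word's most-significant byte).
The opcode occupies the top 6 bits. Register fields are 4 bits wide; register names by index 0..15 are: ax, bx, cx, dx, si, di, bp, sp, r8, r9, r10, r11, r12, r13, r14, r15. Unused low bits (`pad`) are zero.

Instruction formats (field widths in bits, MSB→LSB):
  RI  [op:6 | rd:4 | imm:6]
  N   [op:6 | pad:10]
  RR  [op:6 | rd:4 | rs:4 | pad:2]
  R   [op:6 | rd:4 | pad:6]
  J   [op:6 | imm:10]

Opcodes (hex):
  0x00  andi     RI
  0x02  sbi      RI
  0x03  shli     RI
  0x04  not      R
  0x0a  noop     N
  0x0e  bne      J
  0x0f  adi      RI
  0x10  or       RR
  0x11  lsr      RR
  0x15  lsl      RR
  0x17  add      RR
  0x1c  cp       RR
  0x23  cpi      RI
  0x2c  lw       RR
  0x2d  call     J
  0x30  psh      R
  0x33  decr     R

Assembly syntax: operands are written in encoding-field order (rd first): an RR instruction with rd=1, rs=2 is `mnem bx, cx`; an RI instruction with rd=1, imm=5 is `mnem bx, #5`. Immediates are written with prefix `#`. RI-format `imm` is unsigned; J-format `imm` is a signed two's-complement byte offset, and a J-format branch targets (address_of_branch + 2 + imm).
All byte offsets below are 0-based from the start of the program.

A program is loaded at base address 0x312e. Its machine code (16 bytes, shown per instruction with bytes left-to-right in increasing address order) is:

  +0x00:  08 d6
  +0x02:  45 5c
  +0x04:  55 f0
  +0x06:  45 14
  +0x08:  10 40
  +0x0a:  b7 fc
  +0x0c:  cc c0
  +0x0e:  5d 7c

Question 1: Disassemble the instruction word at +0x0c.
decr dx

@+0c  big-endian(cc c0) = 0xccc0
  op=0xccc0>>10=0x33 ⇒ decr (R)
  [9:6] rd=3 = dx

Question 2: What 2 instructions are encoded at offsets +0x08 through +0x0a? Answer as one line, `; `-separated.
@+08  big-endian(10 40) = 0x1040
  top 6b → 0x4 → not [R]
  [9:6] rd=1 = bx
@+0a  big-endian(b7 fc) = 0xb7fc
  top 6b → 0x2d → call [J]
  [9:0] imm=1020 (s10→-4) = #-4

not bx; call #-4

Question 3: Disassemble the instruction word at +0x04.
+0x04: 55 f0 ⇒ word 0x55f0 (big)
  opcode bits[15:10]=0x15: lsl/RR
  rd@[9:6]=0x7 ⇒ sp
  rs@[5:2]=0xc ⇒ r12

lsl sp, r12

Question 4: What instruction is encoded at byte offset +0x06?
+0x06: 45 14 ⇒ word 0x4514 (big)
  op=0x4514>>10=0x11 ⇒ lsr (RR)
  rd: (w>>6)&0xf=0x4 → si
  rs: (w>>2)&0xf=0x5 → di

lsr si, di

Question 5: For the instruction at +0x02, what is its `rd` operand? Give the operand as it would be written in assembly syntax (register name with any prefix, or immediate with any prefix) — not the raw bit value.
di

+0x02: 45 5c ⇒ word 0x455c (big)
  op=0x455c>>10=0x11 ⇒ lsr (RR)
  rd: (w>>6)&0xf=0x5 → di
  rs: (w>>2)&0xf=0x7 → sp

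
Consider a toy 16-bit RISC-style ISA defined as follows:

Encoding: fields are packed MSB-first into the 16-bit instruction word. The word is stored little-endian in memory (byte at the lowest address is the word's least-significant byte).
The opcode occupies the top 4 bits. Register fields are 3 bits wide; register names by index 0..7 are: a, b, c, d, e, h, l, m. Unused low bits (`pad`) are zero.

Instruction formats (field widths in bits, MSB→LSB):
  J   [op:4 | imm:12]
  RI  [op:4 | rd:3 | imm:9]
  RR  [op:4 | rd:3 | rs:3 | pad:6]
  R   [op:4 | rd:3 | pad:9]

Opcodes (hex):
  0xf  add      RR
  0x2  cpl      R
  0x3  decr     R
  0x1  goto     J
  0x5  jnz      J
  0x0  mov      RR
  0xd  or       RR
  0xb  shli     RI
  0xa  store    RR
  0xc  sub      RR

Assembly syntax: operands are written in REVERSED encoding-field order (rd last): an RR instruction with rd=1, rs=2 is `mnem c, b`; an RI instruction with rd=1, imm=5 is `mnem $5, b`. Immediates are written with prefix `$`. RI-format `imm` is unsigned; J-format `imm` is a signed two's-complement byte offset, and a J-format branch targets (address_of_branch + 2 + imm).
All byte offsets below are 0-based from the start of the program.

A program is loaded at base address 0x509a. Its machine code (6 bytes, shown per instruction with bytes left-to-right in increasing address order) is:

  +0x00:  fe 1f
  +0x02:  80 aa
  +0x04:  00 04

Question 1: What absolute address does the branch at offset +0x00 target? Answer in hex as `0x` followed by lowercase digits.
+0x00: fe 1f ⇒ word 0x1ffe (little)
  opcode bits[15:12]=0x1: goto/J
  [11:0] imm=4094 (s12→-2) = $-2
  target = base 0x509a + off 0x00 + 2 + imm -2 = 0x509a

0x509a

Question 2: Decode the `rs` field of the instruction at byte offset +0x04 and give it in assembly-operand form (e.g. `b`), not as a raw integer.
a

@+04  little-endian(00 04) = 0x0400
  top 4b → 0x0 → mov [RR]
  [11:9] rd=2 = c
  [8:6] rs=0 = a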